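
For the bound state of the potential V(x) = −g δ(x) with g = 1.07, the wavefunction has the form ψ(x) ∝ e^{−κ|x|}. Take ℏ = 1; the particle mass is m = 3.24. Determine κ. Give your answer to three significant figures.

Integrate −(ℏ²/2m)ψ'' − gδ(x)ψ = Eψ from −ε to +ε: the ψ'' term gives ψ'(0⁺) − ψ'(0⁻) and the δ term gives −(2mg/ℏ²)ψ(0).
With ψ ∝ e^{−κ|x|} this yields −2κ = −2mg/ℏ², so κ = mg/ℏ² = 3.467.

κ = 3.47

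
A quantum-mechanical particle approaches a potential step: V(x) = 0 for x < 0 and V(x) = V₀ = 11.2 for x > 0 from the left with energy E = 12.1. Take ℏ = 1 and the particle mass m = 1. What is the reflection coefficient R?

On each side the TISE gives plane waves with k = √(2m(E − V))/ℏ: k₁ = √(2·1·12.1) = 4.919, k₂ = √(2·1·0.9) = 1.342.
Matching ψ and ψ′ at x = 0 gives r = (k₁ − k₂)/(k₁ + k₂), so R = r² = 0.3265 and T = 1 − R = 0.6735.

R = 0.327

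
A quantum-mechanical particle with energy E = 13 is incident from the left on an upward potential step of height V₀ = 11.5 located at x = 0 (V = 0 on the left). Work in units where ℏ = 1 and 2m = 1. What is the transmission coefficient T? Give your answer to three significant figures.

The wavenumbers are k₁ = √(2mE)/ℏ = 3.606 on the left and k₂ = √(2m(E − V₀))/ℏ = 1.225 on the right.
Continuity of ψ and ψ′ at the step yields the reflection amplitude r = (k₁ − k₂)/(k₁ + k₂) = 0.4929; thus R = |r|² = 0.2429, T = 0.7571.

T = 0.757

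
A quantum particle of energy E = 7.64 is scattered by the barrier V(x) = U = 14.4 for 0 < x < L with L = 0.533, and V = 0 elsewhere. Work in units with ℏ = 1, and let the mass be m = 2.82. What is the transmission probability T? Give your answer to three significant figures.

T = 0.00550

E < U: inside the barrier ψ ∝ e^{±κx} with κ = √(2m(U − E))/ℏ = 6.175.
κL = 3.291, sinh(κL) = 13.42.
The exact tunnelling result is T⁻¹ = 1 + U² sinh²(κL) / [4E(U − E)] = 181.7, so T = 0.00550.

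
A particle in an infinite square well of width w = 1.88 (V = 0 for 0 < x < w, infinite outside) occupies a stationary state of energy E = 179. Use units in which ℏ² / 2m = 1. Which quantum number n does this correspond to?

n = 8

For an infinite well E_n = n²π²ℏ²/(2mw²), so n = (w/πℏ)√(2mE).
n = (1.88/π) × √(2 × 0.5 × 179) = 8.006 → n = 8.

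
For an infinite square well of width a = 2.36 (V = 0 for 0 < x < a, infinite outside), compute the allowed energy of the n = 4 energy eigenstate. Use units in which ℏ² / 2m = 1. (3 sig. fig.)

The infinite-well eigenfunctions ψ_n = √(2/a) sin(nπx/a) vanish at both walls, giving E_n = n²π²ℏ²/(2ma²).
E_4 = 4² × π² / (2 × 0.5 × 2.36²) = 28.35.

E = 28.4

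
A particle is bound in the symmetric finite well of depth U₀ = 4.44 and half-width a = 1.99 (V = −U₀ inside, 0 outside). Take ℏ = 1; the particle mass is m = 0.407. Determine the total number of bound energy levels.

N = 3

The dimensionless depth is z₀ = a√(2mU₀)/ℏ = 1.99 × √(3.614) = 3.783.
A new bound state (alternating even/odd) appears each time z₀ passes a multiple of π/2, so N = ⌊2z₀/π⌋ + 1 = ⌊2.408⌋ + 1 = 3.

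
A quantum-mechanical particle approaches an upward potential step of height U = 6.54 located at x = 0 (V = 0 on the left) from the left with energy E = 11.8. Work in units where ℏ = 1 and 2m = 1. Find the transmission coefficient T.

T = 0.960

On each side the TISE gives plane waves with k = √(2m(E − V))/ℏ: k₁ = √(2·½·11.8) = 3.435, k₂ = √(2·½·5.26) = 2.293.
Matching ψ and ψ′ at x = 0 gives r = (k₁ − k₂)/(k₁ + k₂), so R = r² = 0.03972 and T = 1 − R = 0.9603.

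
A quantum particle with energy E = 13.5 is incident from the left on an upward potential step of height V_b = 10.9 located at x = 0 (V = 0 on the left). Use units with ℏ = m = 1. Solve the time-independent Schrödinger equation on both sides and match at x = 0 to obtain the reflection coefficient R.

On each side the TISE gives plane waves with k = √(2m(E − V))/ℏ: k₁ = √(2·1·13.5) = 5.196, k₂ = √(2·1·2.6) = 2.280.
Matching ψ and ψ′ at x = 0 gives r = (k₁ − k₂)/(k₁ + k₂), so R = r² = 0.1521 and T = 1 − R = 0.8479.

R = 0.152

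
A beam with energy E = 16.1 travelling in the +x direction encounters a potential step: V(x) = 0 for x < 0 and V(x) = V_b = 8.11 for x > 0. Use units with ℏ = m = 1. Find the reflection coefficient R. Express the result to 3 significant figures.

On each side the TISE gives plane waves with k = √(2m(E − V))/ℏ: k₁ = √(2·1·16.1) = 5.675, k₂ = √(2·1·7.99) = 3.997.
Continuity of ψ and ψ′ at the step yields the reflection amplitude r = (k₁ − k₂)/(k₁ + k₂) = 0.1734; thus R = |r|² = 0.03006, T = 0.9699.

R = 0.0301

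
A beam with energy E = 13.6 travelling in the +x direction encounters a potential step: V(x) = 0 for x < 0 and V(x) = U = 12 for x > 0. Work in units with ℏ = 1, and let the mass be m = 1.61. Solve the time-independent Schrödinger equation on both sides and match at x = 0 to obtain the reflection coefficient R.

On each side the TISE gives plane waves with k = √(2m(E − V))/ℏ: k₁ = √(2·1.61·13.6) = 6.618, k₂ = √(2·1.61·1.6) = 2.270.
Matching ψ and ψ′ at x = 0 gives r = (k₁ − k₂)/(k₁ + k₂), so R = r² = 0.2393 and T = 1 − R = 0.7607.

R = 0.239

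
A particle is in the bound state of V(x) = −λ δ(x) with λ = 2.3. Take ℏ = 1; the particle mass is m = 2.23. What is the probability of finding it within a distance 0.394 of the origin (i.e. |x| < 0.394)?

P = 0.982

The normalised bound state is ψ = √κ e^{−κ|x|} with κ = mλ/ℏ² = 5.129.
P(|x| < d) = ∫_{−d}^{d} κ e^{−2κ|x|} dx = 1 − e^{−2κd} = 1 − e^{−4.042} = 0.9824.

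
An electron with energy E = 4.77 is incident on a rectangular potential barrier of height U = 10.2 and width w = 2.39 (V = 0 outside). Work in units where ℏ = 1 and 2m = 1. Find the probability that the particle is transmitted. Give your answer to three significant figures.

E < U: inside the barrier ψ ∝ e^{±κx} with κ = √(2m(U − E))/ℏ = 2.330.
κw = 5.569, sinh(κw) = 131.1.
The exact tunnelling result is T⁻¹ = 1 + U² sinh²(κw) / [4E(U − E)] = 17270, so T = 0.0000579.

T = 0.0000579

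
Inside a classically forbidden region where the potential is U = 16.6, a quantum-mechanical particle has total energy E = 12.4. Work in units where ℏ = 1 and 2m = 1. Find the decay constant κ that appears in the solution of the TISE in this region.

Since E < U the TISE in this region is ψ'' = κ²ψ with κ = √(2m(U − E))/ℏ.
κ = √(2 × 0.5 × 4.2) = 2.049.

κ = 2.05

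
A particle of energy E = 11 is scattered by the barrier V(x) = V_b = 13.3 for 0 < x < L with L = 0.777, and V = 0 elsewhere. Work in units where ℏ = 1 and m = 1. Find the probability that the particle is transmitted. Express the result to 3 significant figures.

Since E < V_b the interior solution is evanescent with decay constant κ = √(2m(V_b − E))/ℏ = 2.145.
κL = 1.666, sinh(κL) = 2.552.
Matching ψ, ψ′ at both faces gives T = [1 + V_b² sinh²(κL) / (4E(V_b − E))]⁻¹ = 1/12.39 = 0.0807.

T = 0.0807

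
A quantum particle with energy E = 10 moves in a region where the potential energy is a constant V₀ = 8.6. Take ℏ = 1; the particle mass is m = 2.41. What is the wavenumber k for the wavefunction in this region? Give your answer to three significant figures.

With E > V₀ the solution is oscillatory, ψ ∝ e^{±ikx} with k = √(2m(E − V₀))/ℏ.
k = √(2 × 2.41 × 1.4) = 2.598.

k = 2.60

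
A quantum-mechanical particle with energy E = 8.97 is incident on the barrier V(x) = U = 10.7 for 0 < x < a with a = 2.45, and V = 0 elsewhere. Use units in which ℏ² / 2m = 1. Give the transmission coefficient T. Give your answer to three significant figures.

T = 0.00344

E < U: inside the barrier ψ ∝ e^{±κx} with κ = √(2m(U − E))/ℏ = 1.315.
κa = 3.222, sinh(κa) = 12.53.
Matching ψ, ψ′ at both faces gives T = [1 + U² sinh²(κa) / (4E(U − E))]⁻¹ = 1/290.4 = 0.00344.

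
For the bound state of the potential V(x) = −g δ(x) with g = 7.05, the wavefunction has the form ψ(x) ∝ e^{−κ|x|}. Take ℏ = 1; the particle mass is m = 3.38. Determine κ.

Integrating the TISE across x = 0 gives the cusp condition ψ'(0⁺) − ψ'(0⁻) = −(2mg/ℏ²)ψ(0).
With ψ ∝ e^{−κ|x|} this yields −2κ = −2mg/ℏ², so κ = mg/ℏ² = 23.83.

κ = 23.8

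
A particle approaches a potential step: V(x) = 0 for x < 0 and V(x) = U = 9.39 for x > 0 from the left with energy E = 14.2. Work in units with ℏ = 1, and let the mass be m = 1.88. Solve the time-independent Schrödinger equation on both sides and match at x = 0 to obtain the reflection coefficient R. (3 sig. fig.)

R = 0.0698

The wavenumbers are k₁ = √(2mE)/ℏ = 7.307 on the left and k₂ = √(2m(E − U))/ℏ = 4.253 on the right.
Matching ψ and ψ′ at x = 0 gives r = (k₁ − k₂)/(k₁ + k₂), so R = r² = 0.06981 and T = 1 − R = 0.9302.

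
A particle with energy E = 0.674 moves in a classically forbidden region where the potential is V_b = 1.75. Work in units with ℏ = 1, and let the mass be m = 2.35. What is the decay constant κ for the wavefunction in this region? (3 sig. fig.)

κ = 2.25

Since E < V_b the TISE in this region is ψ'' = κ²ψ with κ = √(2m(V_b − E))/ℏ.
κ = √(2 × 2.35 × 1.076) = 2.249.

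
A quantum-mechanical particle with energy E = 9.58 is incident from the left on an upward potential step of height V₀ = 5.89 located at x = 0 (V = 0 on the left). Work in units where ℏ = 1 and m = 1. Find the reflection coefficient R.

R = 0.0548

On each side the TISE gives plane waves with k = √(2m(E − V))/ℏ: k₁ = √(2·1·9.58) = 4.377, k₂ = √(2·1·3.69) = 2.717.
Continuity of ψ and ψ′ at the step yields the reflection amplitude r = (k₁ − k₂)/(k₁ + k₂) = 0.2341; thus R = |r|² = 0.05480, T = 0.9452.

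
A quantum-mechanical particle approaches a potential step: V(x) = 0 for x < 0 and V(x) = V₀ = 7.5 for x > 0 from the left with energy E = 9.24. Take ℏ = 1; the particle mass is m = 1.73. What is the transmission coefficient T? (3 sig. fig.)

The wavenumbers are k₁ = √(2mE)/ℏ = 5.654 on the left and k₂ = √(2m(E − V₀))/ℏ = 2.454 on the right.
Matching ψ and ψ′ at x = 0 gives r = (k₁ − k₂)/(k₁ + k₂), so R = r² = 0.1558 and T = 1 − R = 0.8442.

T = 0.844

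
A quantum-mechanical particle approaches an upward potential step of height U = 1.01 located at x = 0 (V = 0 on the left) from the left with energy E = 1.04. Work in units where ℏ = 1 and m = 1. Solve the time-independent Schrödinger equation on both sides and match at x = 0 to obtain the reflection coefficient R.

The wavenumbers are k₁ = √(2mE)/ℏ = 1.442 on the left and k₂ = √(2m(E − U))/ℏ = 0.2449 on the right.
Continuity of ψ and ψ′ at the step yields the reflection amplitude r = (k₁ − k₂)/(k₁ + k₂) = 0.7096; thus R = |r|² = 0.5036, T = 0.4964.

R = 0.504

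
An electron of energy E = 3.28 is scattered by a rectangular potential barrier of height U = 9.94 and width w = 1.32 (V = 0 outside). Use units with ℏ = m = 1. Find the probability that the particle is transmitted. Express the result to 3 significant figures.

E < U: inside the barrier ψ ∝ e^{±κx} with κ = √(2m(U − E))/ℏ = 3.650.
κw = 4.818, sinh(κw) = 61.83.
Matching ψ, ψ′ at both faces gives T = [1 + U² sinh²(κw) / (4E(U − E))]⁻¹ = 1/4323 = 0.000231.

T = 0.000231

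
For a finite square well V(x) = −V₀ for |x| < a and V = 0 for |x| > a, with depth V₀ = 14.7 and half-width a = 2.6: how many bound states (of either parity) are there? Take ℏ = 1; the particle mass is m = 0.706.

N = 8

The dimensionless depth is z₀ = a√(2mV₀)/ℏ = 2.6 × √(20.76) = 11.85.
The even/odd transcendental equations gain one root per π/2 in z₀, giving N = 1 + ⌊2z₀/π⌋ = 1 + ⌊7.541⌋ = 8.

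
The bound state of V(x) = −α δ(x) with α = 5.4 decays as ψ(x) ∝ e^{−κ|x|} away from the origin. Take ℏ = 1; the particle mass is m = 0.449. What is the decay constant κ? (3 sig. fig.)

κ = 2.42

Integrating the TISE across x = 0 gives the cusp condition ψ'(0⁺) − ψ'(0⁻) = −(2mα/ℏ²)ψ(0).
With ψ ∝ e^{−κ|x|} this yields −2κ = −2mα/ℏ², so κ = mα/ℏ² = 2.425.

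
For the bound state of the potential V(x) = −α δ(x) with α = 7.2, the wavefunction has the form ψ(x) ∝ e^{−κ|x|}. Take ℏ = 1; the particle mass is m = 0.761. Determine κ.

κ = 5.48

Integrate −(ℏ²/2m)ψ'' − αδ(x)ψ = Eψ from −ε to +ε: the ψ'' term gives ψ'(0⁺) − ψ'(0⁻) and the δ term gives −(2mα/ℏ²)ψ(0).
With ψ ∝ e^{−κ|x|} this yields −2κ = −2mα/ℏ², so κ = mα/ℏ² = 5.479.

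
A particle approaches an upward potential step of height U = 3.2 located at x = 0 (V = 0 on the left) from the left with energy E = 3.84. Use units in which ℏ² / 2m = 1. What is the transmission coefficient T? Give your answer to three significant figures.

The wavenumbers are k₁ = √(2mE)/ℏ = 1.960 on the left and k₂ = √(2m(E − U))/ℏ = 0.8000 on the right.
Continuity of ψ and ψ′ at the step yields the reflection amplitude r = (k₁ − k₂)/(k₁ + k₂) = 0.4202; thus R = |r|² = 0.1766, T = 0.8234.

T = 0.823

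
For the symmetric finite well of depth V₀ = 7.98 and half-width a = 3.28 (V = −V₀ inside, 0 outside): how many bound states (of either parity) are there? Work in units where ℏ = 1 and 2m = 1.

The dimensionless depth is z₀ = a√(2mV₀)/ℏ = 3.28 × √(7.980) = 9.266.
The even/odd transcendental equations gain one root per π/2 in z₀, giving N = 1 + ⌊2z₀/π⌋ = 1 + ⌊5.899⌋ = 6.

N = 6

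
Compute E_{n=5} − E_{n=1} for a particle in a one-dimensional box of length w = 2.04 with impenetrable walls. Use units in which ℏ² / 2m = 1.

E_n = n²π²ℏ²/(2mw²), so ΔE = (5² − 1²) π²ℏ²/(2mw²).
ΔE = 24 × π² / (2 × 0.5 × 2.04²) = 56.92.

ΔE = 56.9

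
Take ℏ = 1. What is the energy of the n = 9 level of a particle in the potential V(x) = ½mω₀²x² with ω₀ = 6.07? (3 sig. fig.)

The oscillator eigenvalues are E_n = ℏω₀(n + ½), so E_9 = 6.07 × 9.5 = 57.67.

E = 57.7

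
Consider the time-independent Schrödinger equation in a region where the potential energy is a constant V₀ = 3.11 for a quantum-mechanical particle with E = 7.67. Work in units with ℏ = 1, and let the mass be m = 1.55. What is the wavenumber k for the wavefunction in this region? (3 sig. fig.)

With E > V₀ the solution is oscillatory, ψ ∝ e^{±ikx} with k = √(2m(E − V₀))/ℏ.
k = √(2 × 1.55 × 4.56) = 3.760.

k = 3.76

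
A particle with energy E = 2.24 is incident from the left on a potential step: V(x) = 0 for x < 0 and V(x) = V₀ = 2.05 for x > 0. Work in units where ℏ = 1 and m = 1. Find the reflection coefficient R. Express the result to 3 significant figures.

On each side the TISE gives plane waves with k = √(2m(E − V))/ℏ: k₁ = √(2·1·2.24) = 2.117, k₂ = √(2·1·0.19) = 0.6164.
Matching ψ and ψ′ at x = 0 gives r = (k₁ − k₂)/(k₁ + k₂), so R = r² = 0.3013 and T = 1 − R = 0.6987.

R = 0.301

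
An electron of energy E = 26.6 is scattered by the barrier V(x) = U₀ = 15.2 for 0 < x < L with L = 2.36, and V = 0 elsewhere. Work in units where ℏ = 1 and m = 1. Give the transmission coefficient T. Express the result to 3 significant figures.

E > U₀: inside the barrier k₂ = √(2m(E − U₀))/ℏ = 4.775, k₂L = 11.27.
Matching at both interfaces gives T⁻¹ = 1 + U₀² sin²(k₂L) / [4E(E − U₀)] = 1.177, hence T = 0.850.

T = 0.850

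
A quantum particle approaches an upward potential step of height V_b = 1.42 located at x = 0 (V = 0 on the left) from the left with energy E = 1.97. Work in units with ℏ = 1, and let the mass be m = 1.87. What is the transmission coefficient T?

T = 0.905

On each side the TISE gives plane waves with k = √(2m(E − V))/ℏ: k₁ = √(2·1.87·1.97) = 2.714, k₂ = √(2·1.87·0.55) = 1.434.
Matching ψ and ψ′ at x = 0 gives r = (k₁ − k₂)/(k₁ + k₂), so R = r² = 0.09522 and T = 1 − R = 0.9048.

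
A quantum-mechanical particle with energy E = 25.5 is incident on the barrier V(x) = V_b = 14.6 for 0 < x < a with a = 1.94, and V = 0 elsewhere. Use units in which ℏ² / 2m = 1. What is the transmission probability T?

T = 0.997

E > V_b: inside the barrier k₂ = √(2m(E − V_b))/ℏ = 3.302, k₂a = 6.405.
Matching at both interfaces gives T⁻¹ = 1 + V_b² sin²(k₂a) / [4E(E − V_b)] = 1.003, hence T = 0.997.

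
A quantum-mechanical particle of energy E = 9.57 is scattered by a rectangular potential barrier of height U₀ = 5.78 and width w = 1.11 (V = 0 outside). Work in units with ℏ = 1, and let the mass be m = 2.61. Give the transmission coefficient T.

T = 0.820

Above the barrier the interior wavenumber is k₂ = √(2m(E − U₀))/ℏ = 4.448, giving phase k₂w = 4.937.
Matching at both interfaces gives T⁻¹ = 1 + U₀² sin²(k₂w) / [4E(E − U₀)] = 1.219, hence T = 0.820.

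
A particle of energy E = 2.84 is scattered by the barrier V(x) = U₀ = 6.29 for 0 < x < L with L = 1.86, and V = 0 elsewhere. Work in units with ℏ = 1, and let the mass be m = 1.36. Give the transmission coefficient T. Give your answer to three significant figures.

Since E < U₀ the interior solution is evanescent with decay constant κ = √(2m(U₀ − E))/ℏ = 3.063.
κL = 5.698, sinh(κL) = 149.1.
The exact tunnelling result is T⁻¹ = 1 + U₀² sinh²(κL) / [4E(U₀ − E)] = 22440, so T = 0.0000446.

T = 0.0000446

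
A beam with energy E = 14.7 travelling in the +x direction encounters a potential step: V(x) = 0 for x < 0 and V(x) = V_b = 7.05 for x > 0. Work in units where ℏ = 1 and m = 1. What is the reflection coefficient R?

R = 0.0262

The wavenumbers are k₁ = √(2mE)/ℏ = 5.422 on the left and k₂ = √(2m(E − V_b))/ℏ = 3.912 on the right.
Continuity of ψ and ψ′ at the step yields the reflection amplitude r = (k₁ − k₂)/(k₁ + k₂) = 0.1618; thus R = |r|² = 0.02620, T = 0.9738.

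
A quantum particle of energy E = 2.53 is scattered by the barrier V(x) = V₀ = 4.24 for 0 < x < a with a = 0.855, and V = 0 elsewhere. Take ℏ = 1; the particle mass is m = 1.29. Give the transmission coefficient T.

E < V₀: inside the barrier ψ ∝ e^{±κx} with κ = √(2m(V₀ − E))/ℏ = 2.100.
κa = 1.796, sinh(κa) = 2.929.
The exact tunnelling result is T⁻¹ = 1 + V₀² sinh²(κa) / [4E(V₀ − E)] = 9.915, so T = 0.101.

T = 0.101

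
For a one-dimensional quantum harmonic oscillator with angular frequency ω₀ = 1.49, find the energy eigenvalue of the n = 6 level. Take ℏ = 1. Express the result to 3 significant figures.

E = 9.69

The oscillator eigenvalues are E_n = ℏω₀(n + ½), so E_6 = 1.49 × 6.5 = 9.685.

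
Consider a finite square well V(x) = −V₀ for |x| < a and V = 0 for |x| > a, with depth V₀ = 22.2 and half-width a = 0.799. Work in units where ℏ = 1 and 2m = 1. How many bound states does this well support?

N = 3

Define the well-strength parameter z₀ = (a/ℏ)√(2mV₀) = 0.799 × √(2·0.5·22.2) = 3.765.
A new bound state (alternating even/odd) appears each time z₀ passes a multiple of π/2, so N = ⌊2z₀/π⌋ + 1 = ⌊2.397⌋ + 1 = 3.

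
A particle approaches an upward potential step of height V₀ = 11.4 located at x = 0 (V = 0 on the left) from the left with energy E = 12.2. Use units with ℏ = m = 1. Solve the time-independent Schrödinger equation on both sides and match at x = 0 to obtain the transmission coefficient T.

T = 0.649

On each side the TISE gives plane waves with k = √(2m(E − V))/ℏ: k₁ = √(2·1·12.2) = 4.940, k₂ = √(2·1·0.8) = 1.265.
Continuity of ψ and ψ′ at the step yields the reflection amplitude r = (k₁ − k₂)/(k₁ + k₂) = 0.5923; thus R = |r|² = 0.3508, T = 0.6492.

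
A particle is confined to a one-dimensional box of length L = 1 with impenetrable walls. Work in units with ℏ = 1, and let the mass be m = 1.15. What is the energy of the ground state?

E = 4.29

The infinite-well eigenfunctions ψ_n = √(2/L) sin(nπx/L) vanish at both walls, giving E_n = n²π²ℏ²/(2mL²).
E_1 = 1² × π² / (2 × 1.15 × 1²) = 4.291.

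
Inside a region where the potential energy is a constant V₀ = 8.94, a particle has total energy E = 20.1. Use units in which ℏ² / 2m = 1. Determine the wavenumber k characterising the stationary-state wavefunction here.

With E > V₀ the solution is oscillatory, ψ ∝ e^{±ikx} with k = √(2m(E − V₀))/ℏ.
k = √(2 × 0.5 × 11.16) = 3.341.

k = 3.34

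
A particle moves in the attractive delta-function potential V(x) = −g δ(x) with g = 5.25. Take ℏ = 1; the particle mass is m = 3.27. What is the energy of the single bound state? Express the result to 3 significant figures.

The bound state is ψ(x) = √κ e^{−κ|x|}. The derivative jump ψ'(0⁺) − ψ'(0⁻) = −(2mg/ℏ²)ψ(0) fixes κ = mg/ℏ² = 17.17.
Then E = −ℏ²κ²/(2m) = −mg²/(2ℏ²) = -45.06.

E = -45.1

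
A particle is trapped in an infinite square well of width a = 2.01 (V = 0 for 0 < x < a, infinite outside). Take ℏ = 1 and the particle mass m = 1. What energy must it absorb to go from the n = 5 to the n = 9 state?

ΔE = 68.4

E_n = n²π²ℏ²/(2ma²), so ΔE = (9² − 5²) π²ℏ²/(2ma²).
ΔE = 56 × π² / (2 × 1 × 2.01²) = 68.40.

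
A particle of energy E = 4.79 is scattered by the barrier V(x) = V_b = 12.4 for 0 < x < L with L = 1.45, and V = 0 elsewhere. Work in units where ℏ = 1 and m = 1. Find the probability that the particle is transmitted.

Since E < V_b the interior solution is evanescent with decay constant κ = √(2m(V_b − E))/ℏ = 3.901.
κL = 5.657, sinh(κL) = 143.1.
The exact tunnelling result is T⁻¹ = 1 + V_b² sinh²(κL) / [4E(V_b − E)] = 21600, so T = 0.0000463.

T = 0.0000463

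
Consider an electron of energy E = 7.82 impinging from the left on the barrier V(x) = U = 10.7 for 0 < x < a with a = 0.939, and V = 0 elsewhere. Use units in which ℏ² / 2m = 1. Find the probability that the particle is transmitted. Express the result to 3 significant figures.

T = 0.124

Since E < U the interior solution is evanescent with decay constant κ = √(2m(U − E))/ℏ = 1.697.
κa = 1.594, sinh(κa) = 2.359.
Matching ψ, ψ′ at both faces gives T = [1 + U² sinh²(κa) / (4E(U − E))]⁻¹ = 1/8.072 = 0.124.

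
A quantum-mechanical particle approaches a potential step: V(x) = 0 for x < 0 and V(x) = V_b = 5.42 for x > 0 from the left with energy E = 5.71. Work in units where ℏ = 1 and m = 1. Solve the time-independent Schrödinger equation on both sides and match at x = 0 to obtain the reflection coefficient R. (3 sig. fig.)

R = 0.400

On each side the TISE gives plane waves with k = √(2m(E − V))/ℏ: k₁ = √(2·1·5.71) = 3.379, k₂ = √(2·1·0.29) = 0.7616.
Matching ψ and ψ′ at x = 0 gives r = (k₁ − k₂)/(k₁ + k₂), so R = r² = 0.3996 and T = 1 − R = 0.6004.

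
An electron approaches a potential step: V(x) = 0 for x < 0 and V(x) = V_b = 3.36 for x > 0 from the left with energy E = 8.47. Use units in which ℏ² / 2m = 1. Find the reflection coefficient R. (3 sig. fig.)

R = 0.0158

On each side the TISE gives plane waves with k = √(2m(E − V))/ℏ: k₁ = √(2·½·8.47) = 2.910, k₂ = √(2·½·5.11) = 2.261.
Matching ψ and ψ′ at x = 0 gives r = (k₁ − k₂)/(k₁ + k₂), so R = r² = 0.01579 and T = 1 − R = 0.9842.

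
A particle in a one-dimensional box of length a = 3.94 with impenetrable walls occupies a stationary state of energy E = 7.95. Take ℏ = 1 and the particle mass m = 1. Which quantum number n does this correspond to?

n = 5

For an infinite well E_n = n²π²ℏ²/(2ma²), so n = (a/πℏ)√(2mE).
n = (3.94/π) × √(2 × 1 × 7.95) = 5.001 → n = 5.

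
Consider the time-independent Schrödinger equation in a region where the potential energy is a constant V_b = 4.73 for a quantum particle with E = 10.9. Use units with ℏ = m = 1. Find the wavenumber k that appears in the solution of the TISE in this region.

With E > V_b the solution is oscillatory, ψ ∝ e^{±ikx} with k = √(2m(E − V_b))/ℏ.
k = √(2 × 1 × 6.17) = 3.513.

k = 3.51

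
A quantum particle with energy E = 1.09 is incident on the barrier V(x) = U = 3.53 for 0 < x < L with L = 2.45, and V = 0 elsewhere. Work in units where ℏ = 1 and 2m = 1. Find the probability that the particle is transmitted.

T = 0.00162

E < U: inside the barrier ψ ∝ e^{±κx} with κ = √(2m(U − E))/ℏ = 1.562.
κL = 3.827, sinh(κL) = 22.95.
Matching ψ, ψ′ at both faces gives T = [1 + U² sinh²(κL) / (4E(U − E))]⁻¹ = 1/618.0 = 0.00162.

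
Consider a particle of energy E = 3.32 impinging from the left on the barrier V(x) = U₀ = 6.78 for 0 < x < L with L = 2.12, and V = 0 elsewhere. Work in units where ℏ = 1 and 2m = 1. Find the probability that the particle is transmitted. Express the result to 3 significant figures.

T = 0.00150

Since E < U₀ the interior solution is evanescent with decay constant κ = √(2m(U₀ − E))/ℏ = 1.860.
κL = 3.943, sinh(κL) = 25.79.
Matching ψ, ψ′ at both faces gives T = [1 + U₀² sinh²(κL) / (4E(U₀ − E))]⁻¹ = 1/666.3 = 0.00150.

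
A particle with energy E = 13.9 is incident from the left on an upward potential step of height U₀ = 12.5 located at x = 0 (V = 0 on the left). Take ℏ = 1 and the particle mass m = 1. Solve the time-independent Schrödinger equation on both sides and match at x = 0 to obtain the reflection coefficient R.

R = 0.269

The wavenumbers are k₁ = √(2mE)/ℏ = 5.273 on the left and k₂ = √(2m(E − U₀))/ℏ = 1.673 on the right.
Continuity of ψ and ψ′ at the step yields the reflection amplitude r = (k₁ − k₂)/(k₁ + k₂) = 0.5182; thus R = |r|² = 0.2685, T = 0.7315.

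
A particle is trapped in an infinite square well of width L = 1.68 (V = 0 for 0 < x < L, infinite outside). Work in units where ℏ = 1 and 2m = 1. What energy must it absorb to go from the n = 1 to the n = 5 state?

E_n = n²π²ℏ²/(2mL²), so ΔE = (5² − 1²) π²ℏ²/(2mL²).
ΔE = 24 × π² / (2 × 0.5 × 1.68²) = 83.93.

ΔE = 83.9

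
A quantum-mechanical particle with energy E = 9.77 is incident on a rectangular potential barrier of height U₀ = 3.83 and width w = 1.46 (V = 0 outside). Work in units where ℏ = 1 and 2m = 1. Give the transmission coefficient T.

T = 0.990

E > U₀: inside the barrier k₂ = √(2m(E − U₀))/ℏ = 2.437, k₂w = 3.558.
T = [1 + U₀² sin²(k₂w) / (4E(E − U₀))]⁻¹ = 1/1.010 = 0.990.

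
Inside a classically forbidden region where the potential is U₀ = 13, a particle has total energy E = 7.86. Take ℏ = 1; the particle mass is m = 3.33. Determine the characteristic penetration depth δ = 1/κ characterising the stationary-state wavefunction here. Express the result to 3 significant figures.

δ = 0.171

Since E < U₀ the TISE in this region is ψ'' = κ²ψ with κ = √(2m(U₀ − E))/ℏ.
κ = √(2 × 3.33 × 5.14) = 5.851. The penetration depth is δ = 1/κ = 0.171.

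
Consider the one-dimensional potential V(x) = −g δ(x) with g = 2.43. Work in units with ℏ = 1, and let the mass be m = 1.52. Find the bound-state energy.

The bound state is ψ(x) = √κ e^{−κ|x|}. The derivative jump ψ'(0⁺) − ψ'(0⁻) = −(2mg/ℏ²)ψ(0) fixes κ = mg/ℏ² = 3.694.
Then E = −ℏ²κ²/(2m) = −mg²/(2ℏ²) = -4.488.

E = -4.49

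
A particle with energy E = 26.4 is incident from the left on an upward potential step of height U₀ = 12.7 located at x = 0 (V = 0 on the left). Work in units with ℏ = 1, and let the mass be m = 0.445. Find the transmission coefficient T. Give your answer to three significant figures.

On each side the TISE gives plane waves with k = √(2m(E − V))/ℏ: k₁ = √(2·0.445·26.4) = 4.847, k₂ = √(2·0.445·13.7) = 3.492.
Continuity of ψ and ψ′ at the step yields the reflection amplitude r = (k₁ − k₂)/(k₁ + k₂) = 0.1625; thus R = |r|² = 0.02642, T = 0.9736.

T = 0.974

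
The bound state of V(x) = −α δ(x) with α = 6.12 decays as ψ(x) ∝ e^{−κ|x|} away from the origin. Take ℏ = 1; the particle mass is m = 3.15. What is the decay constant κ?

κ = 19.3

Integrate −(ℏ²/2m)ψ'' − αδ(x)ψ = Eψ from −ε to +ε: the ψ'' term gives ψ'(0⁺) − ψ'(0⁻) and the δ term gives −(2mα/ℏ²)ψ(0).
With ψ ∝ e^{−κ|x|} this yields −2κ = −2mα/ℏ², so κ = mα/ℏ² = 19.28.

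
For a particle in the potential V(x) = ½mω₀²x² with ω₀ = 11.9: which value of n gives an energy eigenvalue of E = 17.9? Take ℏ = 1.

E_n = ℏω₀(n + ½) ⇒ n = E/(ℏω₀) − ½ = 17.9/11.9 − 0.5 = 1.004 → n = 1.

n = 1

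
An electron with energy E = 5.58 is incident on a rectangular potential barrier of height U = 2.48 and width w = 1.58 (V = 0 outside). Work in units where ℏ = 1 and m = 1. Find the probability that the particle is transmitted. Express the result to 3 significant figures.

T = 0.957

Above the barrier the interior wavenumber is k₂ = √(2m(E − U))/ℏ = 2.490, giving phase k₂w = 3.934.
Matching at both interfaces gives T⁻¹ = 1 + U² sin²(k₂w) / [4E(E − U)] = 1.045, hence T = 0.957.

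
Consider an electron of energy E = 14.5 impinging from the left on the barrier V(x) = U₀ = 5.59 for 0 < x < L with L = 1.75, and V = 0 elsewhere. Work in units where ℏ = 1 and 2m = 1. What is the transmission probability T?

T = 0.956

E > U₀: inside the barrier k₂ = √(2m(E − U₀))/ℏ = 2.985, k₂L = 5.224.
Matching at both interfaces gives T⁻¹ = 1 + U₀² sin²(k₂L) / [4E(E − U₀)] = 1.046, hence T = 0.956.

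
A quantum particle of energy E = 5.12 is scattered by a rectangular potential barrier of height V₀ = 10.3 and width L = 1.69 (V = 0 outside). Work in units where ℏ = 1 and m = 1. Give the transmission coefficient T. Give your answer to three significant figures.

E < V₀: inside the barrier ψ ∝ e^{±κx} with κ = √(2m(V₀ − E))/ℏ = 3.219.
κL = 5.440, sinh(κL) = 115.2.
Matching ψ, ψ′ at both faces gives T = [1 + V₀² sinh²(κL) / (4E(V₀ − E))]⁻¹ = 1/13270 = 0.0000754.

T = 0.0000754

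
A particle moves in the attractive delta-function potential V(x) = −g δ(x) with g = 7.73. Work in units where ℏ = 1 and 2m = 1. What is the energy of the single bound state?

The bound state is ψ(x) = √κ e^{−κ|x|}. The derivative jump ψ'(0⁺) − ψ'(0⁻) = −(2mg/ℏ²)ψ(0) fixes κ = mg/ℏ² = 3.865.
Then E = −ℏ²κ²/(2m) = −mg²/(2ℏ²) = -14.94.

E = -14.9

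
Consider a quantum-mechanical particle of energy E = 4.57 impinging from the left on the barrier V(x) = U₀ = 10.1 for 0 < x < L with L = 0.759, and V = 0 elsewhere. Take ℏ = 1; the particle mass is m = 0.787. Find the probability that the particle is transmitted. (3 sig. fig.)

E < U₀: inside the barrier ψ ∝ e^{±κx} with κ = √(2m(U₀ − E))/ℏ = 2.950.
κL = 2.239, sinh(κL) = 4.640.
Matching ψ, ψ′ at both faces gives T = [1 + U₀² sinh²(κL) / (4E(U₀ − E))]⁻¹ = 1/22.73 = 0.0440.

T = 0.0440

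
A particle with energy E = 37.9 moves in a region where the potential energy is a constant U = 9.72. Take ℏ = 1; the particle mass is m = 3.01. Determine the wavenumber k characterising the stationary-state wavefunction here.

k = 13.0

With E > U the solution is oscillatory, ψ ∝ e^{±ikx} with k = √(2m(E − U))/ℏ.
k = √(2 × 3.01 × 28.18) = 13.02.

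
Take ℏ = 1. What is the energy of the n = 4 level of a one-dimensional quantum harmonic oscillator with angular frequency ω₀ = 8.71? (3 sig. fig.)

Using E_n = (n + ½)ℏω₀: E_4 = 4.5 × 8.71 = 39.20.

E = 39.2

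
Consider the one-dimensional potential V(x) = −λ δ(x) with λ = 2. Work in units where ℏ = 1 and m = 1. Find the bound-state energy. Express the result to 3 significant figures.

E = -2.00

For x ≠ 0 the bound state is ψ ∝ e^{−κ|x|}; integrating the TISE across the delta gives the cusp condition 2κ = 2mλ/ℏ², so κ = 2.000.
Then E = −ℏ²κ²/(2m) = −mλ²/(2ℏ²) = -2.000.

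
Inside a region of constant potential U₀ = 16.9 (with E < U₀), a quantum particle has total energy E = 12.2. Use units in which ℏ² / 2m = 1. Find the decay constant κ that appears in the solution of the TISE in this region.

Since E < U₀ the TISE in this region is ψ'' = κ²ψ with κ = √(2m(U₀ − E))/ℏ.
κ = √(2 × 0.5 × 4.7) = 2.168.

κ = 2.17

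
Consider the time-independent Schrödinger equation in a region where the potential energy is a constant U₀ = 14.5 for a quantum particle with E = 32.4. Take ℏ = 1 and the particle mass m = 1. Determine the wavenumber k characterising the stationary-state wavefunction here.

With E > U₀ the solution is oscillatory, ψ ∝ e^{±ikx} with k = √(2m(E − U₀))/ℏ.
k = √(2 × 1 × 17.9) = 5.983.

k = 5.98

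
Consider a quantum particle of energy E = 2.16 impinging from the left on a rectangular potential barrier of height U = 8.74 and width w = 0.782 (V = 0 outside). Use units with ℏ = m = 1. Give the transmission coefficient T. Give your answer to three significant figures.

T = 0.0102

E < U: inside the barrier ψ ∝ e^{±κx} with κ = √(2m(U − E))/ℏ = 3.628.
κw = 2.837, sinh(κw) = 8.502.
The exact tunnelling result is T⁻¹ = 1 + U² sinh²(κw) / [4E(U − E)] = 98.11, so T = 0.0102.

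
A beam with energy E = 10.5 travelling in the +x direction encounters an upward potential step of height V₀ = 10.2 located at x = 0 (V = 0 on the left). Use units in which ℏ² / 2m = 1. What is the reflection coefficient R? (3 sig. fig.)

On each side the TISE gives plane waves with k = √(2m(E − V))/ℏ: k₁ = √(2·½·10.5) = 3.240, k₂ = √(2·½·0.3) = 0.5477.
Continuity of ψ and ψ′ at the step yields the reflection amplitude r = (k₁ − k₂)/(k₁ + k₂) = 0.7108; thus R = |r|² = 0.5053, T = 0.4947.

R = 0.505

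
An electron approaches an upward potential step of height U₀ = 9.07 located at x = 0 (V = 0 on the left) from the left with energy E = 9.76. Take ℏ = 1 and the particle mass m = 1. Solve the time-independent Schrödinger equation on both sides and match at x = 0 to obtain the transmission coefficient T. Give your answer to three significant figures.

On each side the TISE gives plane waves with k = √(2m(E − V))/ℏ: k₁ = √(2·1·9.76) = 4.418, k₂ = √(2·1·0.69) = 1.175.
Matching ψ and ψ′ at x = 0 gives r = (k₁ − k₂)/(k₁ + k₂), so R = r² = 0.3363 and T = 1 − R = 0.6637.

T = 0.664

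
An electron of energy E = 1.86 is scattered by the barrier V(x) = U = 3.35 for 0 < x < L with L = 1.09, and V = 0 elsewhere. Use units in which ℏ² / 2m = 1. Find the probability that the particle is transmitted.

E < U: inside the barrier ψ ∝ e^{±κx} with κ = √(2m(U − E))/ℏ = 1.221.
κL = 1.331, sinh(κL) = 1.759.
Matching ψ, ψ′ at both faces gives T = [1 + U² sinh²(κL) / (4E(U − E))]⁻¹ = 1/4.133 = 0.242.

T = 0.242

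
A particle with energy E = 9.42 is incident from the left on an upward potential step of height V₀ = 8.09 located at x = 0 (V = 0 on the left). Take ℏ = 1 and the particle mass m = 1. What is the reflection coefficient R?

The wavenumbers are k₁ = √(2mE)/ℏ = 4.341 on the left and k₂ = √(2m(E − V₀))/ℏ = 1.631 on the right.
Matching ψ and ψ′ at x = 0 gives r = (k₁ − k₂)/(k₁ + k₂), so R = r² = 0.2059 and T = 1 − R = 0.7941.

R = 0.206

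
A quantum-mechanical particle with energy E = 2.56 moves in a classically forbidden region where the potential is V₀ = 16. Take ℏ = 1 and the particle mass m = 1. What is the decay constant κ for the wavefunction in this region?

κ = 5.18

Since E < V₀ the TISE in this region is ψ'' = κ²ψ with κ = √(2m(V₀ − E))/ℏ.
κ = √(2 × 1 × 13.44) = 5.185.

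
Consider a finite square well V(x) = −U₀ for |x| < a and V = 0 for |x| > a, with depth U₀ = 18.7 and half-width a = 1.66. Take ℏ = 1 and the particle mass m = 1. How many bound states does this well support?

The dimensionless depth is z₀ = a√(2mU₀)/ℏ = 1.66 × √(37.40) = 10.15.
The even/odd transcendental equations gain one root per π/2 in z₀, giving N = 1 + ⌊2z₀/π⌋ = 1 + ⌊6.463⌋ = 7.

N = 7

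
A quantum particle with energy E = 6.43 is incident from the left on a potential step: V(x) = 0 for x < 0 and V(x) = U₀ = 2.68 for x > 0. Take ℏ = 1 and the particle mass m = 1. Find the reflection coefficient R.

R = 0.0180

On each side the TISE gives plane waves with k = √(2m(E − V))/ℏ: k₁ = √(2·1·6.43) = 3.586, k₂ = √(2·1·3.75) = 2.739.
Matching ψ and ψ′ at x = 0 gives r = (k₁ − k₂)/(k₁ + k₂), so R = r² = 0.01795 and T = 1 − R = 0.9820.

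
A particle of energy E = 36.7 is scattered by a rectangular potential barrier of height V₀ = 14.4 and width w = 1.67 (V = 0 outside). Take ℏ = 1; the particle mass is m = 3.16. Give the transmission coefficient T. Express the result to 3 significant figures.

T = 0.958

Above the barrier the interior wavenumber is k₂ = √(2m(E − V₀))/ℏ = 11.87, giving phase k₂w = 19.83.
Matching at both interfaces gives T⁻¹ = 1 + V₀² sin²(k₂w) / [4E(E − V₀)] = 1.043, hence T = 0.958.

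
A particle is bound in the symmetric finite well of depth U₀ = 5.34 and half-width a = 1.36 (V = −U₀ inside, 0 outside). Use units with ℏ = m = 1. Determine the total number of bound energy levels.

Define the well-strength parameter z₀ = (a/ℏ)√(2mU₀) = 1.36 × √(2·1·5.34) = 4.445.
The even/odd transcendental equations gain one root per π/2 in z₀, giving N = 1 + ⌊2z₀/π⌋ = 1 + ⌊2.829⌋ = 3.

N = 3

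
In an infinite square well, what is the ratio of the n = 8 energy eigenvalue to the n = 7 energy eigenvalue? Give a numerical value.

1.30612

Since E_n ∝ n², the ratio is (8/7)² = 1.30612.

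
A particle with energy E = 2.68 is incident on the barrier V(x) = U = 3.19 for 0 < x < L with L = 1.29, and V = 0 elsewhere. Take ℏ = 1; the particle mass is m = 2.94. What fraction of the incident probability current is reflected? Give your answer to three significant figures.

Since E < U the interior solution is evanescent with decay constant κ = √(2m(U − E))/ℏ = 1.732.
κL = 2.234, sinh(κL) = 4.615.
The exact tunnelling result is T⁻¹ = 1 + U² sinh²(κL) / [4E(U − E)] = 40.63, so T = 0.0246.
R = 1 − T = 0.975.

R = 0.975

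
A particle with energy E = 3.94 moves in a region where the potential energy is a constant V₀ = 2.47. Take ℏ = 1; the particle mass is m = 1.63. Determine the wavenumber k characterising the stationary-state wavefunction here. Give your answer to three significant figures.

k = 2.19

With E > V₀ the solution is oscillatory, ψ ∝ e^{±ikx} with k = √(2m(E − V₀))/ℏ.
k = √(2 × 1.63 × 1.47) = 2.189.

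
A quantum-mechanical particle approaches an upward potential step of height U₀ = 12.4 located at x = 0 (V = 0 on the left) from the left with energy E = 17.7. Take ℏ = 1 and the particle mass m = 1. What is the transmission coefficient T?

T = 0.914

On each side the TISE gives plane waves with k = √(2m(E − V))/ℏ: k₁ = √(2·1·17.7) = 5.950, k₂ = √(2·1·5.3) = 3.256.
Matching ψ and ψ′ at x = 0 gives r = (k₁ − k₂)/(k₁ + k₂), so R = r² = 0.08565 and T = 1 − R = 0.9144.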